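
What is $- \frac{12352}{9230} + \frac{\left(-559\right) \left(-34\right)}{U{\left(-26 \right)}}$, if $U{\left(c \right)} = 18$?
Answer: $\frac{43800761}{41535} \approx 1054.6$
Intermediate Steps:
$- \frac{12352}{9230} + \frac{\left(-559\right) \left(-34\right)}{U{\left(-26 \right)}} = - \frac{12352}{9230} + \frac{\left(-559\right) \left(-34\right)}{18} = \left(-12352\right) \frac{1}{9230} + 19006 \cdot \frac{1}{18} = - \frac{6176}{4615} + \frac{9503}{9} = \frac{43800761}{41535}$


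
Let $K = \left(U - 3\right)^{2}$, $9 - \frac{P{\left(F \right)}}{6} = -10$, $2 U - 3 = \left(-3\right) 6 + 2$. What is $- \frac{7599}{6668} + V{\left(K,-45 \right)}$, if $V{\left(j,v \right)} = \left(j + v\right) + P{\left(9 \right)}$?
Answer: $\frac{263570}{1667} \approx 158.11$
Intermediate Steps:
$U = - \frac{13}{2}$ ($U = \frac{3}{2} + \frac{\left(-3\right) 6 + 2}{2} = \frac{3}{2} + \frac{-18 + 2}{2} = \frac{3}{2} + \frac{1}{2} \left(-16\right) = \frac{3}{2} - 8 = - \frac{13}{2} \approx -6.5$)
$P{\left(F \right)} = 114$ ($P{\left(F \right)} = 54 - -60 = 54 + 60 = 114$)
$K = \frac{361}{4}$ ($K = \left(- \frac{13}{2} - 3\right)^{2} = \left(- \frac{19}{2}\right)^{2} = \frac{361}{4} \approx 90.25$)
$V{\left(j,v \right)} = 114 + j + v$ ($V{\left(j,v \right)} = \left(j + v\right) + 114 = 114 + j + v$)
$- \frac{7599}{6668} + V{\left(K,-45 \right)} = - \frac{7599}{6668} + \left(114 + \frac{361}{4} - 45\right) = \left(-7599\right) \frac{1}{6668} + \frac{637}{4} = - \frac{7599}{6668} + \frac{637}{4} = \frac{263570}{1667}$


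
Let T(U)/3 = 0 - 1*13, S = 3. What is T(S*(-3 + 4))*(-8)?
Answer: 312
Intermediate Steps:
T(U) = -39 (T(U) = 3*(0 - 1*13) = 3*(0 - 13) = 3*(-13) = -39)
T(S*(-3 + 4))*(-8) = -39*(-8) = 312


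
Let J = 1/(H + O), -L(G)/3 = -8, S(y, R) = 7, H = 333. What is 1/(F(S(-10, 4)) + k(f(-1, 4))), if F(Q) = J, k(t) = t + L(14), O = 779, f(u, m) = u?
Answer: 1112/25577 ≈ 0.043477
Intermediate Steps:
L(G) = 24 (L(G) = -3*(-8) = 24)
k(t) = 24 + t (k(t) = t + 24 = 24 + t)
J = 1/1112 (J = 1/(333 + 779) = 1/1112 ≈ 0.00089928)
F(Q) = 1/1112
1/(F(S(-10, 4)) + k(f(-1, 4))) = 1/(1/1112 + (24 - 1)) = 1/(1/1112 + 23) = 1/(25577/1112) = 1112/25577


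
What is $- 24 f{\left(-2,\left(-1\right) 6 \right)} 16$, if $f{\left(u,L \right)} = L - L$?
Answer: $0$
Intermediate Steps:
$f{\left(u,L \right)} = 0$
$- 24 f{\left(-2,\left(-1\right) 6 \right)} 16 = \left(-24\right) 0 \cdot 16 = 0 \cdot 16 = 0$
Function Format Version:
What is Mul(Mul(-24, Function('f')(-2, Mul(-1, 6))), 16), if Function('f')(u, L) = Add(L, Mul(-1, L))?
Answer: 0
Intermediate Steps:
Function('f')(u, L) = 0
Mul(Mul(-24, Function('f')(-2, Mul(-1, 6))), 16) = Mul(Mul(-24, 0), 16) = Mul(0, 16) = 0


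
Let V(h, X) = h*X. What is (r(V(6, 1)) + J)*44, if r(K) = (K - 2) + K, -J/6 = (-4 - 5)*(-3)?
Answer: -6688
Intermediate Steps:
V(h, X) = X*h
J = -162 (J = -6*(-4 - 5)*(-3) = -(-54)*(-3) = -6*27 = -162)
r(K) = -2 + 2*K (r(K) = (-2 + K) + K = -2 + 2*K)
(r(V(6, 1)) + J)*44 = ((-2 + 2*(1*6)) - 162)*44 = ((-2 + 2*6) - 162)*44 = ((-2 + 12) - 162)*44 = (10 - 162)*44 = -152*44 = -6688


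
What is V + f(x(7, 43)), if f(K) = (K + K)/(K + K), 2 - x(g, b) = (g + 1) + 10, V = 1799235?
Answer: 1799236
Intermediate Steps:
x(g, b) = -9 - g (x(g, b) = 2 - ((g + 1) + 10) = 2 - ((1 + g) + 10) = 2 - (11 + g) = 2 + (-11 - g) = -9 - g)
f(K) = 1 (f(K) = (2*K)/((2*K)) = (2*K)*(1/(2*K)) = 1)
V + f(x(7, 43)) = 1799235 + 1 = 1799236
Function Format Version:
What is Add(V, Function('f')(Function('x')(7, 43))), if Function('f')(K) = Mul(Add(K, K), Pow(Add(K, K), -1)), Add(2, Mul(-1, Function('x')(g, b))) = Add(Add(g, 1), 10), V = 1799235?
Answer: 1799236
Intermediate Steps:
Function('x')(g, b) = Add(-9, Mul(-1, g)) (Function('x')(g, b) = Add(2, Mul(-1, Add(Add(g, 1), 10))) = Add(2, Mul(-1, Add(Add(1, g), 10))) = Add(2, Mul(-1, Add(11, g))) = Add(2, Add(-11, Mul(-1, g))) = Add(-9, Mul(-1, g)))
Function('f')(K) = 1 (Function('f')(K) = Mul(Mul(2, K), Pow(Mul(2, K), -1)) = Mul(Mul(2, K), Mul(Rational(1, 2), Pow(K, -1))) = 1)
Add(V, Function('f')(Function('x')(7, 43))) = Add(1799235, 1) = 1799236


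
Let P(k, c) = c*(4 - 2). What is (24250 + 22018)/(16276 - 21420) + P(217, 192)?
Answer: 482257/1286 ≈ 375.01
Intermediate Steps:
P(k, c) = 2*c (P(k, c) = c*2 = 2*c)
(24250 + 22018)/(16276 - 21420) + P(217, 192) = (24250 + 22018)/(16276 - 21420) + 2*192 = 46268/(-5144) + 384 = 46268*(-1/5144) + 384 = -11567/1286 + 384 = 482257/1286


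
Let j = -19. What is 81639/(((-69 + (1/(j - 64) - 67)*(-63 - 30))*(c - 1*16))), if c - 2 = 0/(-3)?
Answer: -2258679/2387182 ≈ -0.94617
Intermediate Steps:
c = 2 (c = 2 + 0/(-3) = 2 + 0*(-⅓) = 2 + 0 = 2)
81639/(((-69 + (1/(j - 64) - 67)*(-63 - 30))*(c - 1*16))) = 81639/(((-69 + (1/(-19 - 64) - 67)*(-63 - 30))*(2 - 1*16))) = 81639/(((-69 + (1/(-83) - 67)*(-93))*(2 - 16))) = 81639/(((-69 + (-1/83 - 67)*(-93))*(-14))) = 81639/(((-69 - 5562/83*(-93))*(-14))) = 81639/(((-69 + 517266/83)*(-14))) = 81639/(((511539/83)*(-14))) = 81639/(-7161546/83) = 81639*(-83/7161546) = -2258679/2387182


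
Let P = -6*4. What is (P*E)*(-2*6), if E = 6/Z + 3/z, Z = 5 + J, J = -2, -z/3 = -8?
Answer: 612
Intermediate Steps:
z = 24 (z = -3*(-8) = 24)
Z = 3 (Z = 5 - 2 = 3)
P = -24
E = 17/8 (E = 6/3 + 3/24 = 6*(⅓) + 3*(1/24) = 2 + ⅛ = 17/8 ≈ 2.1250)
(P*E)*(-2*6) = (-24*17/8)*(-2*6) = -51*(-12) = 612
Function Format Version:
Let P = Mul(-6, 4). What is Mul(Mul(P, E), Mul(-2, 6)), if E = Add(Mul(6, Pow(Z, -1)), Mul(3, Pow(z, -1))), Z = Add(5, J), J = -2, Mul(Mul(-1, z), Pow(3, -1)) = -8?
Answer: 612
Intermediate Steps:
z = 24 (z = Mul(-3, -8) = 24)
Z = 3 (Z = Add(5, -2) = 3)
P = -24
E = Rational(17, 8) (E = Add(Mul(6, Pow(3, -1)), Mul(3, Pow(24, -1))) = Add(Mul(6, Rational(1, 3)), Mul(3, Rational(1, 24))) = Add(2, Rational(1, 8)) = Rational(17, 8) ≈ 2.1250)
Mul(Mul(P, E), Mul(-2, 6)) = Mul(Mul(-24, Rational(17, 8)), Mul(-2, 6)) = Mul(-51, -12) = 612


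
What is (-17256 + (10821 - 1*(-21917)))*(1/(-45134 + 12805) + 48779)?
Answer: 24414746921780/32329 ≈ 7.5520e+8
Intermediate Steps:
(-17256 + (10821 - 1*(-21917)))*(1/(-45134 + 12805) + 48779) = (-17256 + (10821 + 21917))*(1/(-32329) + 48779) = (-17256 + 32738)*(-1/32329 + 48779) = 15482*(1576976290/32329) = 24414746921780/32329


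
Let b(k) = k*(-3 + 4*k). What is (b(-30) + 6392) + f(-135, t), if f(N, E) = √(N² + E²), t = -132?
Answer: 10082 + 3*√3961 ≈ 10271.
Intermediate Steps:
f(N, E) = √(E² + N²)
(b(-30) + 6392) + f(-135, t) = (-30*(-3 + 4*(-30)) + 6392) + √((-132)² + (-135)²) = (-30*(-3 - 120) + 6392) + √(17424 + 18225) = (-30*(-123) + 6392) + √35649 = (3690 + 6392) + 3*√3961 = 10082 + 3*√3961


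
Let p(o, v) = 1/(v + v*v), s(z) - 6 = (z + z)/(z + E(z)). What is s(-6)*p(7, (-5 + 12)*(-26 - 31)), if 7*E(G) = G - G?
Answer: 4/79401 ≈ 5.0377e-5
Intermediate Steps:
E(G) = 0 (E(G) = (G - G)/7 = (1/7)*0 = 0)
s(z) = 8 (s(z) = 6 + (z + z)/(z + 0) = 6 + (2*z)/z = 6 + 2 = 8)
p(o, v) = 1/(v + v**2)
s(-6)*p(7, (-5 + 12)*(-26 - 31)) = 8*(1/((((-5 + 12)*(-26 - 31)))*(1 + (-5 + 12)*(-26 - 31)))) = 8*(1/(((7*(-57)))*(1 + 7*(-57)))) = 8*(1/((-399)*(1 - 399))) = 8*(-1/399/(-398)) = 8*(-1/399*(-1/398)) = 8*(1/158802) = 4/79401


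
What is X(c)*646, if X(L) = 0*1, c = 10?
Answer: 0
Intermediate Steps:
X(L) = 0
X(c)*646 = 0*646 = 0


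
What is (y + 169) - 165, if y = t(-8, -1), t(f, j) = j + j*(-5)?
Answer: 8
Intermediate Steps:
t(f, j) = -4*j (t(f, j) = j - 5*j = -4*j)
y = 4 (y = -4*(-1) = 4)
(y + 169) - 165 = (4 + 169) - 165 = 173 - 165 = 8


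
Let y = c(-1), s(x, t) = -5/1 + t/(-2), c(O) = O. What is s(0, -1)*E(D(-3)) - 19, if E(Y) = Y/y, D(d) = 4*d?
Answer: -73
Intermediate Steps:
s(x, t) = -5 - t/2 (s(x, t) = -5*1 + t*(-½) = -5 - t/2)
y = -1
E(Y) = -Y (E(Y) = Y/(-1) = Y*(-1) = -Y)
s(0, -1)*E(D(-3)) - 19 = (-5 - ½*(-1))*(-4*(-3)) - 19 = (-5 + ½)*(-1*(-12)) - 19 = -9/2*12 - 19 = -54 - 19 = -73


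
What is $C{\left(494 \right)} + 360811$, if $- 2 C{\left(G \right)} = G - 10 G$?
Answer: $363034$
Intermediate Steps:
$C{\left(G \right)} = \frac{9 G}{2}$ ($C{\left(G \right)} = - \frac{G - 10 G}{2} = - \frac{\left(-9\right) G}{2} = \frac{9 G}{2}$)
$C{\left(494 \right)} + 360811 = \frac{9}{2} \cdot 494 + 360811 = 2223 + 360811 = 363034$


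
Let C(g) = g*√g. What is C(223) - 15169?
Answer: -15169 + 223*√223 ≈ -11839.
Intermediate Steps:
C(g) = g^(3/2)
C(223) - 15169 = 223^(3/2) - 15169 = 223*√223 - 15169 = -15169 + 223*√223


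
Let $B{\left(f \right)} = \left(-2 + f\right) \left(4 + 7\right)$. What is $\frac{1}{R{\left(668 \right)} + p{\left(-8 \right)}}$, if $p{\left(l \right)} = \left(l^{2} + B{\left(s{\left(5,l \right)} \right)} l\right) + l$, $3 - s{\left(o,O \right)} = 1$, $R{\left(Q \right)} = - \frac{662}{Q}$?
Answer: $\frac{334}{18373} \approx 0.018179$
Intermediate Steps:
$s{\left(o,O \right)} = 2$ ($s{\left(o,O \right)} = 3 - 1 = 2$)
$B{\left(f \right)} = -22 + 11 f$ ($B{\left(f \right)} = \left(-2 + f\right) 11 = -22 + 11 f$)
$p{\left(l \right)} = l + l^{2}$ ($p{\left(l \right)} = \left(l^{2} + \left(-22 + 11 \cdot 2\right) l\right) + l = \left(l^{2} + \left(-22 + 22\right) l\right) + l = \left(l^{2} + 0 l\right) + l = \left(l^{2} + 0\right) + l = l^{2} + l = l + l^{2}$)
$\frac{1}{R{\left(668 \right)} + p{\left(-8 \right)}} = \frac{1}{- \frac{662}{668} - 8 \left(1 - 8\right)} = \frac{1}{\left(-662\right) \frac{1}{668} - -56} = \frac{1}{- \frac{331}{334} + 56} = \frac{1}{\frac{18373}{334}} = \frac{334}{18373}$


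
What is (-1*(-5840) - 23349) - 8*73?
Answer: -18093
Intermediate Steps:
(-1*(-5840) - 23349) - 8*73 = (5840 - 23349) - 584 = -17509 - 584 = -18093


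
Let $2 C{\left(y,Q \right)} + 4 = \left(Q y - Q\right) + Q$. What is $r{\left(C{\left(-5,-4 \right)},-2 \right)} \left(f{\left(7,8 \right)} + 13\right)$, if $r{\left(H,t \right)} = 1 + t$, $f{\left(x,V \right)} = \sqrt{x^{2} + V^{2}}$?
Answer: $-13 - \sqrt{113} \approx -23.63$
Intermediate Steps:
$C{\left(y,Q \right)} = -2 + \frac{Q y}{2}$ ($C{\left(y,Q \right)} = -2 + \frac{\left(Q y - Q\right) + Q}{2} = -2 + \frac{\left(- Q + Q y\right) + Q}{2} = -2 + \frac{Q y}{2}$)
$f{\left(x,V \right)} = \sqrt{V^{2} + x^{2}}$
$r{\left(C{\left(-5,-4 \right)},-2 \right)} \left(f{\left(7,8 \right)} + 13\right) = \left(1 - 2\right) \left(\sqrt{8^{2} + 7^{2}} + 13\right) = - (\sqrt{64 + 49} + 13) = - (\sqrt{113} + 13) = - (13 + \sqrt{113}) = -13 - \sqrt{113}$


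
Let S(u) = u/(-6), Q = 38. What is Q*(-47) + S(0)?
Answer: -1786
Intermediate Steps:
S(u) = -u/6 (S(u) = u*(-1/6) = -u/6)
Q*(-47) + S(0) = 38*(-47) - 1/6*0 = -1786 + 0 = -1786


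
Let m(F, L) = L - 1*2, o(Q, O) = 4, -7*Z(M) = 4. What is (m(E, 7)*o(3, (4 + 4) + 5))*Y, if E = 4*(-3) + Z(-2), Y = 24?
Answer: 480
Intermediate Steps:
Z(M) = -4/7 (Z(M) = -⅐*4 = -4/7)
E = -88/7 (E = 4*(-3) - 4/7 = -12 - 4/7 = -88/7 ≈ -12.571)
m(F, L) = -2 + L (m(F, L) = L - 2 = -2 + L)
(m(E, 7)*o(3, (4 + 4) + 5))*Y = ((-2 + 7)*4)*24 = (5*4)*24 = 20*24 = 480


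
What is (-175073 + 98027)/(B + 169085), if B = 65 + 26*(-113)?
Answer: -12841/27702 ≈ -0.46354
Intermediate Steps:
B = -2873 (B = 65 - 2938 = -2873)
(-175073 + 98027)/(B + 169085) = (-175073 + 98027)/(-2873 + 169085) = -77046/166212 = -77046*1/166212 = -12841/27702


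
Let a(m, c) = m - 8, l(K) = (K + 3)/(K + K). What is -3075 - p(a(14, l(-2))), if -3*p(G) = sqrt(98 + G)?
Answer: -3075 + 2*sqrt(26)/3 ≈ -3071.6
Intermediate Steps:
l(K) = (3 + K)/(2*K) (l(K) = (3 + K)/((2*K)) = (3 + K)*(1/(2*K)) = (3 + K)/(2*K))
a(m, c) = -8 + m
p(G) = -sqrt(98 + G)/3
-3075 - p(a(14, l(-2))) = -3075 - (-1)*sqrt(98 + (-8 + 14))/3 = -3075 - (-1)*sqrt(98 + 6)/3 = -3075 - (-1)*sqrt(104)/3 = -3075 - (-1)*2*sqrt(26)/3 = -3075 - (-2)*sqrt(26)/3 = -3075 + 2*sqrt(26)/3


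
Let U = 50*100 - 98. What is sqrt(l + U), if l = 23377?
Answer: sqrt(28279) ≈ 168.16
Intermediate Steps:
U = 4902 (U = 5000 - 98 = 4902)
sqrt(l + U) = sqrt(23377 + 4902) = sqrt(28279)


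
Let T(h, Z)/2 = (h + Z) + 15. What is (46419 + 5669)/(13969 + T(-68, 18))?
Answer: 52088/13899 ≈ 3.7476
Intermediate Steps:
T(h, Z) = 30 + 2*Z + 2*h (T(h, Z) = 2*((h + Z) + 15) = 2*((Z + h) + 15) = 2*(15 + Z + h) = 30 + 2*Z + 2*h)
(46419 + 5669)/(13969 + T(-68, 18)) = (46419 + 5669)/(13969 + (30 + 2*18 + 2*(-68))) = 52088/(13969 + (30 + 36 - 136)) = 52088/(13969 - 70) = 52088/13899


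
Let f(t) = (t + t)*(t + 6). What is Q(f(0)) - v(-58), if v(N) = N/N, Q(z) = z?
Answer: -1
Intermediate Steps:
f(t) = 2*t*(6 + t) (f(t) = (2*t)*(6 + t) = 2*t*(6 + t))
v(N) = 1
Q(f(0)) - v(-58) = 2*0*(6 + 0) - 1*1 = 2*0*6 - 1 = 0 - 1 = -1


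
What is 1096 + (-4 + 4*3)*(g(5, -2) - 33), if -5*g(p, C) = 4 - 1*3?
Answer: 4152/5 ≈ 830.40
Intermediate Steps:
g(p, C) = -⅕ (g(p, C) = -(4 - 1*3)/5 = -(4 - 3)/5 = -⅕*1 = -⅕)
1096 + (-4 + 4*3)*(g(5, -2) - 33) = 1096 + (-4 + 4*3)*(-⅕ - 33) = 1096 + (-4 + 12)*(-166/5) = 1096 + 8*(-166/5) = 1096 - 1328/5 = 4152/5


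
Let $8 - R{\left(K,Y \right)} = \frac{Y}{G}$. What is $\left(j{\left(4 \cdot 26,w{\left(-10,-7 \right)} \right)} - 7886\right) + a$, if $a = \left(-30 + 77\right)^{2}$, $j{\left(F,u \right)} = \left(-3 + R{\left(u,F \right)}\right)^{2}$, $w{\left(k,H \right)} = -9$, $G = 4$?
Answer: $-5236$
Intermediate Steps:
$R{\left(K,Y \right)} = 8 - \frac{Y}{4}$
$j{\left(F,u \right)} = \left(5 - \frac{F}{4}\right)^{2}$ ($j{\left(F,u \right)} = \left(-3 - \left(-8 + \frac{F}{4}\right)\right)^{2} = \left(5 - \frac{F}{4}\right)^{2}$)
$a = 2209$ ($a = 47^{2} = 2209$)
$\left(j{\left(4 \cdot 26,w{\left(-10,-7 \right)} \right)} - 7886\right) + a = \left(\frac{\left(-20 + 4 \cdot 26\right)^{2}}{16} - 7886\right) + 2209 = \left(\frac{\left(-20 + 104\right)^{2}}{16} - 7886\right) + 2209 = \left(\frac{84^{2}}{16} - 7886\right) + 2209 = \left(\frac{1}{16} \cdot 7056 - 7886\right) + 2209 = \left(441 - 7886\right) + 2209 = -7445 + 2209 = -5236$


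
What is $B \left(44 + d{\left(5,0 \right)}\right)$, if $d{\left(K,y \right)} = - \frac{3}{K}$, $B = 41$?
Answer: $\frac{8897}{5} \approx 1779.4$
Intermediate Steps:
$B \left(44 + d{\left(5,0 \right)}\right) = 41 \left(44 - \frac{3}{5}\right) = 41 \cdot \frac{217}{5} = \frac{8897}{5}$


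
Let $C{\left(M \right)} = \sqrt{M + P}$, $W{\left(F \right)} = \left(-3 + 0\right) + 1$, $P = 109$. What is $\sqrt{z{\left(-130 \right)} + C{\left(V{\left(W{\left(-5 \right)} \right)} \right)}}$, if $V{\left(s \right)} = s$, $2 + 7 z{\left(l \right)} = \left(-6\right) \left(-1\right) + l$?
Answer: $\sqrt{-18 + \sqrt{107}} \approx 2.7669 i$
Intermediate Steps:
$z{\left(l \right)} = \frac{4}{7} + \frac{l}{7}$ ($z{\left(l \right)} = - \frac{2}{7} + \frac{\left(-6\right) \left(-1\right) + l}{7} = - \frac{2}{7} + \frac{6 + l}{7} = - \frac{2}{7} + \left(\frac{6}{7} + \frac{l}{7}\right) = \frac{4}{7} + \frac{l}{7}$)
$W{\left(F \right)} = -2$ ($W{\left(F \right)} = -3 + 1 = -2$)
$C{\left(M \right)} = \sqrt{109 + M}$ ($C{\left(M \right)} = \sqrt{M + 109} = \sqrt{109 + M}$)
$\sqrt{z{\left(-130 \right)} + C{\left(V{\left(W{\left(-5 \right)} \right)} \right)}} = \sqrt{\left(\frac{4}{7} + \frac{1}{7} \left(-130\right)\right) + \sqrt{109 - 2}} = \sqrt{\left(\frac{4}{7} - \frac{130}{7}\right) + \sqrt{107}} = \sqrt{-18 + \sqrt{107}}$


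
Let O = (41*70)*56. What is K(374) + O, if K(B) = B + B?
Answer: 161468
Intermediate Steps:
O = 160720 (O = 2870*56 = 160720)
K(B) = 2*B
K(374) + O = 2*374 + 160720 = 748 + 160720 = 161468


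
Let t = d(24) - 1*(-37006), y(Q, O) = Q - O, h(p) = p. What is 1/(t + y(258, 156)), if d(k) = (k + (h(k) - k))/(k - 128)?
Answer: 13/482401 ≈ 2.6949e-5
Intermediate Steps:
d(k) = k/(-128 + k) (d(k) = (k + (k - k))/(k - 128) = (k + 0)/(-128 + k) = k/(-128 + k))
t = 481075/13 (t = 24/(-128 + 24) - 1*(-37006) = 24/(-104) + 37006 = 24*(-1/104) + 37006 = -3/13 + 37006 = 481075/13 ≈ 37006.)
1/(t + y(258, 156)) = 1/(481075/13 + (258 - 1*156)) = 1/(481075/13 + (258 - 156)) = 1/(481075/13 + 102) = 1/(482401/13) = 13/482401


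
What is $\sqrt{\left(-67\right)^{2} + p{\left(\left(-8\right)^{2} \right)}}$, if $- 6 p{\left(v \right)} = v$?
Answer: $\frac{\sqrt{40305}}{3} \approx 66.92$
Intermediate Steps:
$p{\left(v \right)} = - \frac{v}{6}$
$\sqrt{\left(-67\right)^{2} + p{\left(\left(-8\right)^{2} \right)}} = \sqrt{\left(-67\right)^{2} - \frac{\left(-8\right)^{2}}{6}} = \sqrt{4489 - \frac{32}{3}} = \sqrt{\frac{13435}{3}} = \frac{\sqrt{40305}}{3}$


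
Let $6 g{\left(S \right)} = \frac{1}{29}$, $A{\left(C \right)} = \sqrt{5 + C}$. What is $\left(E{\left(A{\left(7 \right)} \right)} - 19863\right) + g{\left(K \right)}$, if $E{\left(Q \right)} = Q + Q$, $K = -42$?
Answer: $- \frac{3456161}{174} + 4 \sqrt{3} \approx -19856.0$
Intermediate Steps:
$g{\left(S \right)} = \frac{1}{174}$ ($g{\left(S \right)} = \frac{1}{6 \cdot 29} = \frac{1}{6} \cdot \frac{1}{29} = \frac{1}{174}$)
$E{\left(Q \right)} = 2 Q$
$\left(E{\left(A{\left(7 \right)} \right)} - 19863\right) + g{\left(K \right)} = \left(2 \sqrt{5 + 7} - 19863\right) + \frac{1}{174} = \left(2 \sqrt{12} - 19863\right) + \frac{1}{174} = \left(2 \cdot 2 \sqrt{3} - 19863\right) + \frac{1}{174} = \left(4 \sqrt{3} - 19863\right) + \frac{1}{174} = \left(-19863 + 4 \sqrt{3}\right) + \frac{1}{174} = - \frac{3456161}{174} + 4 \sqrt{3}$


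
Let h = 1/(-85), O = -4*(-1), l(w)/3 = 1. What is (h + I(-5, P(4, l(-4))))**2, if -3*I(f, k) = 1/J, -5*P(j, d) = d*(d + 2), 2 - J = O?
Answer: 6241/260100 ≈ 0.023995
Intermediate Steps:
l(w) = 3 (l(w) = 3*1 = 3)
O = 4
J = -2 (J = 2 - 1*4 = 2 - 4 = -2)
P(j, d) = -d*(2 + d)/5 (P(j, d) = -d*(d + 2)/5 = -d*(2 + d)/5)
I(f, k) = 1/6 (I(f, k) = -1/3/(-2) = -1/3*(-1/2) = 1/6)
h = -1/85 ≈ -0.011765
(h + I(-5, P(4, l(-4))))**2 = (-1/85 + 1/6)**2 = (79/510)**2 = 6241/260100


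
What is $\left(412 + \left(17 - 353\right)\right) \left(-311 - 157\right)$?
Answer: $-35568$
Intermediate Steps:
$\left(412 + \left(17 - 353\right)\right) \left(-311 - 157\right) = \left(412 + \left(17 - 353\right)\right) \left(-468\right) = \left(412 - 336\right) \left(-468\right) = 76 \left(-468\right) = -35568$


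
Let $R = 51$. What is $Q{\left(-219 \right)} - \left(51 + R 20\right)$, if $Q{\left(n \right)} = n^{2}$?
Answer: $46890$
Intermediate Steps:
$Q{\left(-219 \right)} - \left(51 + R 20\right) = \left(-219\right)^{2} - \left(51 + 51 \cdot 20\right) = 47961 - \left(51 + 1020\right) = 47961 - 1071 = 46890$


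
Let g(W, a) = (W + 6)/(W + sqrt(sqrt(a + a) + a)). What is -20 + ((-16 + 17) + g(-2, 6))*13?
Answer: -7 - 52/(2 - sqrt(6 + 2*sqrt(3))) ≈ 41.310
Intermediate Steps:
g(W, a) = (6 + W)/(W + sqrt(a + sqrt(2)*sqrt(a))) (g(W, a) = (6 + W)/(W + sqrt(sqrt(2*a) + a)) = (6 + W)/(W + sqrt(sqrt(2)*sqrt(a) + a)) = (6 + W)/(W + sqrt(a + sqrt(2)*sqrt(a))))
-20 + ((-16 + 17) + g(-2, 6))*13 = -20 + ((-16 + 17) + (6 - 2)/(-2 + sqrt(6 + sqrt(2)*sqrt(6))))*13 = -20 + (1 + 4/(-2 + sqrt(6 + 2*sqrt(3))))*13 = -20 + (13 + 52/(-2 + sqrt(6 + 2*sqrt(3)))) = -7 + 52/(-2 + sqrt(6 + 2*sqrt(3)))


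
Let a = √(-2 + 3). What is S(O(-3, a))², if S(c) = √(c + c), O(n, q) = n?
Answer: -6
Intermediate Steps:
a = 1 (a = √1 = 1)
S(c) = √2*√c (S(c) = √(2*c) = √2*√c)
S(O(-3, a))² = (√2*√(-3))² = (√2*(I*√3))² = (I*√6)² = -6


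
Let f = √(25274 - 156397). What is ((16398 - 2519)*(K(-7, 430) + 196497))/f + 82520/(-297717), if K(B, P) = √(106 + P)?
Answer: -82520/297717 - I*√131123*(811928402706771 + 8264028486*√134)/39037546191 ≈ -0.27718 - 7.5323e+6*I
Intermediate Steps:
f = I*√131123 (f = √(-131123) = I*√131123 ≈ 362.11*I)
((16398 - 2519)*(K(-7, 430) + 196497))/f + 82520/(-297717) = ((16398 - 2519)*(√(106 + 430) + 196497))/((I*√131123)) + 82520/(-297717) = (13879*(√536 + 196497))*(-I*√131123/131123) + 82520*(-1/297717) = (13879*(2*√134 + 196497))*(-I*√131123/131123) - 82520/297717 = (13879*(196497 + 2*√134))*(-I*√131123/131123) - 82520/297717 = (2727181863 + 27758*√134)*(-I*√131123/131123) - 82520/297717 = -I*√131123*(2727181863 + 27758*√134)/131123 - 82520/297717 = -82520/297717 - I*√131123*(2727181863 + 27758*√134)/131123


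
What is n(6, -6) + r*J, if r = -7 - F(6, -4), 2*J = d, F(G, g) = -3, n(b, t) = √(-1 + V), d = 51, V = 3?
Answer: -102 + √2 ≈ -100.59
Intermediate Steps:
n(b, t) = √2 (n(b, t) = √(-1 + 3) = √2)
J = 51/2 (J = (½)*51 = 51/2 ≈ 25.500)
r = -4 (r = -7 - 1*(-3) = -7 + 3 = -4)
n(6, -6) + r*J = √2 - 4*51/2 = √2 - 102 = -102 + √2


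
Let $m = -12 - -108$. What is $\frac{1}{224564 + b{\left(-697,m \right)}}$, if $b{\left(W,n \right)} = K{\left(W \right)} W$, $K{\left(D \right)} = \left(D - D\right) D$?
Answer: $\frac{1}{224564} \approx 4.4531 \cdot 10^{-6}$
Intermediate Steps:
$K{\left(D \right)} = 0$ ($K{\left(D \right)} = 0 D = 0$)
$m = 96$ ($m = -12 + 108 = 96$)
$b{\left(W,n \right)} = 0$ ($b{\left(W,n \right)} = 0 W = 0$)
$\frac{1}{224564 + b{\left(-697,m \right)}} = \frac{1}{224564 + 0} = \frac{1}{224564}$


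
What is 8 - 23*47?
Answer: -1073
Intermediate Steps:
8 - 23*47 = 8 - 1081 = -1073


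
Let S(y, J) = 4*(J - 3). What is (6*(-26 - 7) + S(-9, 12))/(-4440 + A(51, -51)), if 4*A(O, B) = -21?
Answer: 216/5927 ≈ 0.036443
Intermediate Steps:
A(O, B) = -21/4 (A(O, B) = (¼)*(-21) = -21/4)
S(y, J) = -12 + 4*J (S(y, J) = 4*(-3 + J) = -12 + 4*J)
(6*(-26 - 7) + S(-9, 12))/(-4440 + A(51, -51)) = (6*(-26 - 7) + (-12 + 4*12))/(-4440 - 21/4) = (6*(-33) + (-12 + 48))/(-17781/4) = (-198 + 36)*(-4/17781) = -162*(-4/17781) = 216/5927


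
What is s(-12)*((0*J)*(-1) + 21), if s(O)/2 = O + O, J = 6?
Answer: -1008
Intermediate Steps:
s(O) = 4*O (s(O) = 2*(O + O) = 2*(2*O) = 4*O)
s(-12)*((0*J)*(-1) + 21) = (4*(-12))*((0*6)*(-1) + 21) = -48*(0*(-1) + 21) = -48*(0 + 21) = -48*21 = -1008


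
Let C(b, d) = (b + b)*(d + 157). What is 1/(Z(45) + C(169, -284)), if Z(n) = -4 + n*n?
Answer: -1/40905 ≈ -2.4447e-5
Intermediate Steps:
C(b, d) = 2*b*(157 + d) (C(b, d) = (2*b)*(157 + d) = 2*b*(157 + d))
Z(n) = -4 + n²
1/(Z(45) + C(169, -284)) = 1/((-4 + 45²) + 2*169*(157 - 284)) = 1/((-4 + 2025) + 2*169*(-127)) = 1/(2021 - 42926) = 1/(-40905) = -1/40905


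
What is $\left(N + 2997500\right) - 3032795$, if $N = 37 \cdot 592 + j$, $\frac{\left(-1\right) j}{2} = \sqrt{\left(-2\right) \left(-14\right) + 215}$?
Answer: $-13391 - 18 \sqrt{3} \approx -13422.0$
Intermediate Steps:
$j = - 18 \sqrt{3}$ ($j = - 2 \sqrt{\left(-2\right) \left(-14\right) + 215} = - 2 \sqrt{28 + 215} = - 2 \sqrt{243} = - 2 \cdot 9 \sqrt{3} = - 18 \sqrt{3} \approx -31.177$)
$N = 21904 - 18 \sqrt{3}$ ($N = 37 \cdot 592 - 18 \sqrt{3} = 21904 - 18 \sqrt{3} \approx 21873.0$)
$\left(N + 2997500\right) - 3032795 = \left(\left(21904 - 18 \sqrt{3}\right) + 2997500\right) - 3032795 = \left(3019404 - 18 \sqrt{3}\right) - 3032795 = -13391 - 18 \sqrt{3}$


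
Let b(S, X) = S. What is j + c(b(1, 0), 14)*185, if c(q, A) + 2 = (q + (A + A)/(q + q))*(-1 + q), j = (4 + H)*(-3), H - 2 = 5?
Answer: -403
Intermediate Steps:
H = 7 (H = 2 + 5 = 7)
j = -33 (j = (4 + 7)*(-3) = 11*(-3) = -33)
c(q, A) = -2 + (-1 + q)*(q + A/q) (c(q, A) = -2 + (q + (A + A)/(q + q))*(-1 + q) = -2 + (q + (2*A)/((2*q)))*(-1 + q) = -2 + (q + (2*A)*(1/(2*q)))*(-1 + q) = -2 + (q + A/q)*(-1 + q) = -2 + (-1 + q)*(q + A/q))
j + c(b(1, 0), 14)*185 = -33 + (-2 + 14 + 1**2 - 1*1 - 1*14/1)*185 = -33 + (-2 + 14 + 1 - 1 - 1*14*1)*185 = -33 + (-2 + 14 + 1 - 1 - 14)*185 = -33 - 2*185 = -33 - 370 = -403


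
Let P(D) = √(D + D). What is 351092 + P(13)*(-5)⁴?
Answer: 351092 + 625*√26 ≈ 3.5428e+5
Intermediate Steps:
P(D) = √2*√D (P(D) = √(2*D) = √2*√D)
351092 + P(13)*(-5)⁴ = 351092 + (√2*√13)*(-5)⁴ = 351092 + √26*625 = 351092 + 625*√26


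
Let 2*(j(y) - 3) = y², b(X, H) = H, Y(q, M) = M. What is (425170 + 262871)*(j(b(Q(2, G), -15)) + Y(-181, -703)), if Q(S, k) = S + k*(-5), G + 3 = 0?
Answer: -808448175/2 ≈ -4.0422e+8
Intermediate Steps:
G = -3 (G = -3 + 0 = -3)
Q(S, k) = S - 5*k
j(y) = 3 + y²/2
(425170 + 262871)*(j(b(Q(2, G), -15)) + Y(-181, -703)) = (425170 + 262871)*((3 + (½)*(-15)²) - 703) = 688041*((3 + (½)*225) - 703) = 688041*((3 + 225/2) - 703) = 688041*(231/2 - 703) = 688041*(-1175/2) = -808448175/2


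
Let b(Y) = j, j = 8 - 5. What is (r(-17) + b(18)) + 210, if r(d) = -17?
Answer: 196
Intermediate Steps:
j = 3
b(Y) = 3
(r(-17) + b(18)) + 210 = (-17 + 3) + 210 = -14 + 210 = 196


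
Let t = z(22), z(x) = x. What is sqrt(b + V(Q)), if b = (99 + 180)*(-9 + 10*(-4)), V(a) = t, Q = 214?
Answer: I*sqrt(13649) ≈ 116.83*I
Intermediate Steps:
t = 22
V(a) = 22
b = -13671 (b = 279*(-9 - 40) = 279*(-49) = -13671)
sqrt(b + V(Q)) = sqrt(-13671 + 22) = sqrt(-13649) = I*sqrt(13649)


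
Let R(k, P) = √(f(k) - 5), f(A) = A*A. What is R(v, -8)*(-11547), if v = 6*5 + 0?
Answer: -11547*√895 ≈ -3.4545e+5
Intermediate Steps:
f(A) = A²
v = 30 (v = 30 + 0 = 30)
R(k, P) = √(-5 + k²) (R(k, P) = √(k² - 5) = √(-5 + k²))
R(v, -8)*(-11547) = √(-5 + 30²)*(-11547) = √(-5 + 900)*(-11547) = √895*(-11547) = -11547*√895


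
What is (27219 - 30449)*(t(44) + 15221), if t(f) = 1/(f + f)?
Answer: -2163210135/44 ≈ -4.9164e+7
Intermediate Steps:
t(f) = 1/(2*f)
(27219 - 30449)*(t(44) + 15221) = (27219 - 30449)*((1/2)/44 + 15221) = -3230*((1/2)*(1/44) + 15221) = -3230*(1/88 + 15221) = -3230*1339449/88 = -2163210135/44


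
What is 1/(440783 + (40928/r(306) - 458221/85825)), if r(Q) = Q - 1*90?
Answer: 2317275/1021842135058 ≈ 2.2677e-6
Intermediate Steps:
r(Q) = -90 + Q (r(Q) = Q - 90 = -90 + Q)
1/(440783 + (40928/r(306) - 458221/85825)) = 1/(440783 + (40928/(-90 + 306) - 458221/85825)) = 1/(440783 + (40928/216 - 458221*1/85825)) = 1/(440783 + (40928*(1/216) - 458221/85825)) = 1/(440783 + (5116/27 - 458221/85825)) = 1/(440783 + 426708733/2317275) = 1/(1021842135058/2317275) = 2317275/1021842135058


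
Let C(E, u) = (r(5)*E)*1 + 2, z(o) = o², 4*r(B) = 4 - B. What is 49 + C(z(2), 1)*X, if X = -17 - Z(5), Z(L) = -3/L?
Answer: 163/5 ≈ 32.600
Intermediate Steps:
r(B) = 1 - B/4 (r(B) = (4 - B)/4 = 1 - B/4)
C(E, u) = 2 - E/4 (C(E, u) = ((1 - ¼*5)*E)*1 + 2 = ((1 - 5/4)*E)*1 + 2 = -E/4*1 + 2 = -E/4 + 2 = 2 - E/4)
X = -82/5 (X = -17 - (-3)/5 = -17 - 1*(-⅗) = -17 + ⅗ = -82/5 ≈ -16.400)
49 + C(z(2), 1)*X = 49 + (2 - ¼*2²)*(-82/5) = 49 + (2 - ¼*4)*(-82/5) = 49 + (2 - 1)*(-82/5) = 49 + 1*(-82/5) = 49 - 82/5 = 163/5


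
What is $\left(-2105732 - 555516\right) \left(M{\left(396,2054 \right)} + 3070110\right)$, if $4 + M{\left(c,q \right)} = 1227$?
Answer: $-8173578803584$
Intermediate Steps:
$M{\left(c,q \right)} = 1223$ ($M{\left(c,q \right)} = -4 + 1227 = 1223$)
$\left(-2105732 - 555516\right) \left(M{\left(396,2054 \right)} + 3070110\right) = \left(-2105732 - 555516\right) \left(1223 + 3070110\right) = \left(-2661248\right) 3071333 = -8173578803584$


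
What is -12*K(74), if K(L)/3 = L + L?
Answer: -5328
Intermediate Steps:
K(L) = 6*L (K(L) = 3*(L + L) = 3*(2*L) = 6*L)
-12*K(74) = -72*74 = -12*444 = -5328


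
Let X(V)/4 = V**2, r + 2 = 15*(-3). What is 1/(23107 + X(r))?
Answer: 1/31943 ≈ 3.1306e-5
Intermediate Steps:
r = -47 (r = -2 + 15*(-3) = -2 - 45 = -47)
X(V) = 4*V**2
1/(23107 + X(r)) = 1/(23107 + 4*(-47)**2) = 1/(23107 + 4*2209) = 1/(23107 + 8836) = 1/31943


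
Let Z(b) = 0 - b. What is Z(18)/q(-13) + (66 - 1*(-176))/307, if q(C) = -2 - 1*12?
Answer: 4457/2149 ≈ 2.0740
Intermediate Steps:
Z(b) = -b
q(C) = -14 (q(C) = -2 - 12 = -14)
Z(18)/q(-13) + (66 - 1*(-176))/307 = -1*18/(-14) + (66 - 1*(-176))/307 = -18*(-1/14) + (66 + 176)*(1/307) = 9/7 + 242*(1/307) = 9/7 + 242/307 = 4457/2149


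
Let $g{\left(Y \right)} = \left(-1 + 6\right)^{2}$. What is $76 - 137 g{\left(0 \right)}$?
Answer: $-3349$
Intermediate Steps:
$g{\left(Y \right)} = 25$ ($g{\left(Y \right)} = 5^{2} = 25$)
$76 - 137 g{\left(0 \right)} = 76 - 3425 = -3349$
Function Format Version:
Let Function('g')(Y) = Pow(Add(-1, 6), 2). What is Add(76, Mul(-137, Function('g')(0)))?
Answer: -3349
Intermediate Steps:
Function('g')(Y) = 25 (Function('g')(Y) = Pow(5, 2) = 25)
Add(76, Mul(-137, Function('g')(0))) = Add(76, Mul(-137, 25)) = Add(76, -3425) = -3349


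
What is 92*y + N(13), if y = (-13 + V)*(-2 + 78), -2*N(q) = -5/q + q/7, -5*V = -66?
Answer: 635937/455 ≈ 1397.7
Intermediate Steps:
V = 66/5 (V = -⅕*(-66) = 66/5 ≈ 13.200)
N(q) = -q/14 + 5/(2*q) (N(q) = -(-5/q + q/7)/2 = -q/14 + 5/(2*q))
y = 76/5 (y = (-13 + 66/5)*(-2 + 78) = (⅕)*76 = 76/5 ≈ 15.200)
92*y + N(13) = 92*(76/5) + (1/14)*(35 - 1*13²)/13 = 6992/5 + (1/14)*(1/13)*(35 - 1*169) = 6992/5 + (1/14)*(1/13)*(35 - 169) = 6992/5 + (1/14)*(1/13)*(-134) = 6992/5 - 67/91 = 635937/455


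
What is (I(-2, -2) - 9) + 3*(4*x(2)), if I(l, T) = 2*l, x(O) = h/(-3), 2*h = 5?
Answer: -23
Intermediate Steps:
h = 5/2 (h = (½)*5 = 5/2 ≈ 2.5000)
x(O) = -⅚ (x(O) = (5/2)/(-3) = (5/2)*(-⅓) = -⅚)
(I(-2, -2) - 9) + 3*(4*x(2)) = (2*(-2) - 9) + 3*(4*(-⅚)) = (-4 - 9) + 3*(-10/3) = -13 - 10 = -23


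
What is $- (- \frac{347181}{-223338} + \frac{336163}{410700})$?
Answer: $- \frac{36277534799}{15287486100} \approx -2.373$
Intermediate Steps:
$- (- \frac{347181}{-223338} + \frac{336163}{410700}) = - (\left(-347181\right) \left(- \frac{1}{223338}\right) + 336163 \cdot \frac{1}{410700}) = - (\frac{115727}{74446} + \frac{336163}{410700}) = \left(-1\right) \frac{36277534799}{15287486100} = - \frac{36277534799}{15287486100}$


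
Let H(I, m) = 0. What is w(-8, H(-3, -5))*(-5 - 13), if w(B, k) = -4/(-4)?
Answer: -18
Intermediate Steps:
w(B, k) = 1 (w(B, k) = -4*(-¼) = 1)
w(-8, H(-3, -5))*(-5 - 13) = 1*(-5 - 13) = 1*(-18) = -18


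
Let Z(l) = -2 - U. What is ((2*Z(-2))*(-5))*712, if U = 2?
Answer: 28480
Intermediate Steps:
Z(l) = -4 (Z(l) = -2 - 1*2 = -2 - 2 = -4)
((2*Z(-2))*(-5))*712 = ((2*(-4))*(-5))*712 = -8*(-5)*712 = 40*712 = 28480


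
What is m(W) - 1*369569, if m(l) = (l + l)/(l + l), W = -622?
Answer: -369568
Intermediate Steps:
m(l) = 1 (m(l) = (2*l)/((2*l)) = (2*l)*(1/(2*l)) = 1)
m(W) - 1*369569 = 1 - 1*369569 = 1 - 369569 = -369568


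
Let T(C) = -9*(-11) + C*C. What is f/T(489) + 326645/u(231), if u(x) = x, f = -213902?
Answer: 1183190993/837270 ≈ 1413.2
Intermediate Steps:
T(C) = 99 + C²
f/T(489) + 326645/u(231) = -213902/(99 + 489²) + 326645/231 = -213902/(99 + 239121) + 326645*(1/231) = -213902/239220 + 29695/21 = -213902*1/239220 + 29695/21 = -106951/119610 + 29695/21 = 1183190993/837270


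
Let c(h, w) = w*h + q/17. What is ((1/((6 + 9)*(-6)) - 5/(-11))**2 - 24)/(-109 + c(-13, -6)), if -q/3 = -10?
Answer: 396604543/487109700 ≈ 0.81420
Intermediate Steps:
q = 30 (q = -3*(-10) = 30)
c(h, w) = 30/17 + h*w (c(h, w) = w*h + 30/17 = h*w + 30*(1/17) = h*w + 30/17 = 30/17 + h*w)
((1/((6 + 9)*(-6)) - 5/(-11))**2 - 24)/(-109 + c(-13, -6)) = ((1/((6 + 9)*(-6)) - 5/(-11))**2 - 24)/(-109 + (30/17 - 13*(-6))) = ((-1/6/15 - 5*(-1/11))**2 - 24)/(-109 + (30/17 + 78)) = (((1/15)*(-1/6) + 5/11)**2 - 24)/(-109 + 1356/17) = ((-1/90 + 5/11)**2 - 24)/(-497/17) = ((439/990)**2 - 24)*(-17/497) = (192721/980100 - 24)*(-17/497) = -23329679/980100*(-17/497) = 396604543/487109700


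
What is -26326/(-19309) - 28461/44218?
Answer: 614529619/853805362 ≈ 0.71975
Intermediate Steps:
-26326/(-19309) - 28461/44218 = -26326*(-1/19309) - 28461*1/44218 = 26326/19309 - 28461/44218 = 614529619/853805362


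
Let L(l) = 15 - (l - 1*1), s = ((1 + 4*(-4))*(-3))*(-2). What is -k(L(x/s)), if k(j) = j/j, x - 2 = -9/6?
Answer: -1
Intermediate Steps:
s = -90 (s = ((1 - 16)*(-3))*(-2) = -15*(-3)*(-2) = 45*(-2) = -90)
x = ½ (x = 2 - 9/6 = 2 - 9*⅙ = 2 - 3/2 = ½ ≈ 0.50000)
L(l) = 16 - l (L(l) = 15 - (l - 1) = 15 - (-1 + l) = 15 + (1 - l) = 16 - l)
k(j) = 1
-k(L(x/s)) = -1*1 = -1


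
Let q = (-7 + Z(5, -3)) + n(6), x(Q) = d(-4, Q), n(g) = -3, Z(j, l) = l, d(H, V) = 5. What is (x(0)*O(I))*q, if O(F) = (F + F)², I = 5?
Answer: -6500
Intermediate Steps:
O(F) = 4*F² (O(F) = (2*F)² = 4*F²)
x(Q) = 5
q = -13 (q = (-7 - 3) - 3 = -10 - 3 = -13)
(x(0)*O(I))*q = (5*(4*5²))*(-13) = (5*(4*25))*(-13) = (5*100)*(-13) = 500*(-13) = -6500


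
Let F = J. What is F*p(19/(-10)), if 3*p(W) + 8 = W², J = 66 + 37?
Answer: -45217/300 ≈ -150.72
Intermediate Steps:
J = 103
F = 103
p(W) = -8/3 + W²/3
F*p(19/(-10)) = 103*(-8/3 + (19/(-10))²/3) = 103*(-8/3 + (19*(-⅒))²/3) = 103*(-8/3 + (-19/10)²/3) = 103*(-8/3 + (⅓)*(361/100)) = 103*(-8/3 + 361/300) = 103*(-439/300) = -45217/300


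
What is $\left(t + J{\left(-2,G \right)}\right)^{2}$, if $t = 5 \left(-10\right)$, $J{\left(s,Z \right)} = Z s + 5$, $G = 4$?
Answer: $2809$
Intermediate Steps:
$J{\left(s,Z \right)} = 5 + Z s$
$t = -50$
$\left(t + J{\left(-2,G \right)}\right)^{2} = \left(-50 + \left(5 + 4 \left(-2\right)\right)\right)^{2} = \left(-50 + \left(5 - 8\right)\right)^{2} = \left(-50 - 3\right)^{2} = \left(-53\right)^{2} = 2809$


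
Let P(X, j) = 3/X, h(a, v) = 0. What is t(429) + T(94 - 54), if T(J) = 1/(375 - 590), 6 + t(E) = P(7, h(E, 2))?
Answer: -8392/1505 ≈ -5.5761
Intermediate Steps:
t(E) = -39/7 (t(E) = -6 + 3/7 = -39/7)
T(J) = -1/215 (T(J) = 1/(-215) = -1/215)
t(429) + T(94 - 54) = -39/7 - 1/215 = -8392/1505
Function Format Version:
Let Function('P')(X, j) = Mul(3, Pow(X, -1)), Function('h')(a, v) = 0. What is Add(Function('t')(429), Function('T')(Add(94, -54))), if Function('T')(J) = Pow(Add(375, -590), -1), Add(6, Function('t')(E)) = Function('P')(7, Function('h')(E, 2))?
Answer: Rational(-8392, 1505) ≈ -5.5761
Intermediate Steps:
Function('t')(E) = Rational(-39, 7) (Function('t')(E) = Add(-6, Mul(3, Pow(7, -1))) = Add(-6, Mul(3, Rational(1, 7))) = Add(-6, Rational(3, 7)) = Rational(-39, 7))
Function('T')(J) = Rational(-1, 215) (Function('T')(J) = Pow(-215, -1) = Rational(-1, 215))
Add(Function('t')(429), Function('T')(Add(94, -54))) = Add(Rational(-39, 7), Rational(-1, 215)) = Rational(-8392, 1505)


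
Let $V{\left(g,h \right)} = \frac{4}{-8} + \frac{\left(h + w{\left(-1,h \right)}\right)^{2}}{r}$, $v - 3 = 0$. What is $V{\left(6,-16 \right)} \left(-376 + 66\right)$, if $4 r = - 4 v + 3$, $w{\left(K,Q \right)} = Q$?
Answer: $\frac{1271155}{9} \approx 1.4124 \cdot 10^{5}$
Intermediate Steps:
$v = 3$ ($v = 3 + 0 = 3$)
$r = - \frac{9}{4}$ ($r = \frac{\left(-4\right) 3 + 3}{4} = \frac{-12 + 3}{4} = \frac{1}{4} \left(-9\right) = - \frac{9}{4} \approx -2.25$)
$V{\left(g,h \right)} = - \frac{1}{2} - \frac{16 h^{2}}{9}$ ($V{\left(g,h \right)} = \frac{4}{-8} + \frac{\left(h + h\right)^{2}}{- \frac{9}{4}} = 4 \left(- \frac{1}{8}\right) + \left(2 h\right)^{2} \left(- \frac{4}{9}\right) = - \frac{1}{2} + 4 h^{2} \left(- \frac{4}{9}\right) = - \frac{1}{2} - \frac{16 h^{2}}{9}$)
$V{\left(6,-16 \right)} \left(-376 + 66\right) = \left(- \frac{1}{2} - \frac{16 \left(-16\right)^{2}}{9}\right) \left(-376 + 66\right) = \left(- \frac{1}{2} - \frac{4096}{9}\right) \left(-310\right) = \left(- \frac{8201}{18}\right) \left(-310\right) = \frac{1271155}{9}$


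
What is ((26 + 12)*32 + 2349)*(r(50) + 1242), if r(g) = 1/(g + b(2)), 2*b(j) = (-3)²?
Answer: 482629700/109 ≈ 4.4278e+6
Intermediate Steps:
b(j) = 9/2 (b(j) = (½)*(-3)² = (½)*9 = 9/2)
r(g) = 1/(9/2 + g) (r(g) = 1/(g + 9/2) = 1/(9/2 + g))
((26 + 12)*32 + 2349)*(r(50) + 1242) = ((26 + 12)*32 + 2349)*(2/(9 + 2*50) + 1242) = (38*32 + 2349)*(2/(9 + 100) + 1242) = (1216 + 2349)*(2/109 + 1242) = 3565*(2*(1/109) + 1242) = 3565*(2/109 + 1242) = 3565*(135380/109) = 482629700/109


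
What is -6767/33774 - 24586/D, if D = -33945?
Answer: 200220583/382152810 ≈ 0.52393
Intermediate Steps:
-6767/33774 - 24586/D = -6767/33774 - 24586/(-33945) = -6767*1/33774 - 24586*(-1/33945) = -6767/33774 + 24586/33945 = 200220583/382152810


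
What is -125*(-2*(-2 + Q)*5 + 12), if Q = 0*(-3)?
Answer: -4000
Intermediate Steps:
Q = 0
-125*(-2*(-2 + Q)*5 + 12) = -125*(-2*(-2 + 0)*5 + 12) = -125*(-(-4)*5 + 12) = -125*(-2*(-10) + 12) = -125*(20 + 12) = -125*32 = -4000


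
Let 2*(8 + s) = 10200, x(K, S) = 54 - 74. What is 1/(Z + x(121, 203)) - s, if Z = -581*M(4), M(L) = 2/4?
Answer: -3162134/621 ≈ -5092.0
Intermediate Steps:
x(K, S) = -20
M(L) = ½ (M(L) = 2*(¼) = ½)
s = 5092 (s = -8 + (½)*10200 = -8 + 5100 = 5092)
Z = -581/2 (Z = -581*½ = -581/2 ≈ -290.50)
1/(Z + x(121, 203)) - s = 1/(-581/2 - 20) - 1*5092 = 1/(-621/2) - 5092 = -2/621 - 5092 = -3162134/621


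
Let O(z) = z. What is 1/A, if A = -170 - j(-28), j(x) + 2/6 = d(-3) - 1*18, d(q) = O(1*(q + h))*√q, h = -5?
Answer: -1365/208753 - 72*I*√3/208753 ≈ -0.0065388 - 0.00059739*I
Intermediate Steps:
d(q) = √q*(-5 + q) (d(q) = (1*(q - 5))*√q = (1*(-5 + q))*√q = (-5 + q)*√q = √q*(-5 + q))
j(x) = -55/3 - 8*I*√3 (j(x) = -⅓ + (√(-3)*(-5 - 3) - 1*18) = -⅓ + ((I*√3)*(-8) - 18) = -⅓ + (-8*I*√3 - 18) = -⅓ + (-18 - 8*I*√3) = -55/3 - 8*I*√3)
A = -455/3 + 8*I*√3 (A = -170 - (-55/3 - 8*I*√3) = -170 + (55/3 + 8*I*√3) = -455/3 + 8*I*√3 ≈ -151.67 + 13.856*I)
1/A = 1/(-455/3 + 8*I*√3)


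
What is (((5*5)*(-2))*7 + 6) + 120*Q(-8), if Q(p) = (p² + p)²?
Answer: 375976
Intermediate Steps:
Q(p) = (p + p²)²
(((5*5)*(-2))*7 + 6) + 120*Q(-8) = (((5*5)*(-2))*7 + 6) + 120*((-8)²*(1 - 8)²) = ((25*(-2))*7 + 6) + 120*(64*(-7)²) = (-50*7 + 6) + 120*(64*49) = (-350 + 6) + 120*3136 = -344 + 376320 = 375976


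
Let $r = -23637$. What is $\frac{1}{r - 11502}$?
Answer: $- \frac{1}{35139} \approx -2.8458 \cdot 10^{-5}$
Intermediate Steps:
$\frac{1}{r - 11502} = \frac{1}{-23637 - 11502} = \frac{1}{-35139} = - \frac{1}{35139}$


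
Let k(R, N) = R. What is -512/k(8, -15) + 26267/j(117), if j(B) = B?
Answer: 18779/117 ≈ 160.50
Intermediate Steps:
-512/k(8, -15) + 26267/j(117) = -512/8 + 26267/117 = -512*1/8 + 26267*(1/117) = -64 + 26267/117 = 18779/117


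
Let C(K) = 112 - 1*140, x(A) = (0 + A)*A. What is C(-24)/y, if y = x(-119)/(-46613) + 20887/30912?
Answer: -5763604224/76551557 ≈ -75.291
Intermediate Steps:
x(A) = A² (x(A) = A*A = A²)
y = 76551557/205843008 (y = (-119)²/(-46613) + 20887/30912 = 14161*(-1/46613) + 20887*(1/30912) = -2023/6659 + 20887/30912 = 76551557/205843008 ≈ 0.37189)
C(K) = -28 (C(K) = 112 - 140 = -28)
C(-24)/y = -28/76551557/205843008 = -28*205843008/76551557 = -5763604224/76551557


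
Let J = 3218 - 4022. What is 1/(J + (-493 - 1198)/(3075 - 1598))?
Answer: -1477/1189199 ≈ -0.0012420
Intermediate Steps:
J = -804
1/(J + (-493 - 1198)/(3075 - 1598)) = 1/(-804 + (-493 - 1198)/(3075 - 1598)) = 1/(-804 - 1691/1477) = 1/(-1189199/1477) = -1477/1189199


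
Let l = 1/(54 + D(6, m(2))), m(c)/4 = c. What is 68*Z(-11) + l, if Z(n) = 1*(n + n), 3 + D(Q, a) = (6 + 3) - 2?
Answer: -86767/58 ≈ -1496.0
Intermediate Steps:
m(c) = 4*c
D(Q, a) = 4 (D(Q, a) = -3 + ((6 + 3) - 2) = -3 + (9 - 2) = -3 + 7 = 4)
Z(n) = 2*n (Z(n) = 1*(2*n) = 2*n)
l = 1/58 (l = 1/(54 + 4) = 1/58 ≈ 0.017241)
68*Z(-11) + l = 68*(2*(-11)) + 1/58 = 68*(-22) + 1/58 = -1496 + 1/58 = -86767/58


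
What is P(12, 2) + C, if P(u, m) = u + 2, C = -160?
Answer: -146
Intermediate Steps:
P(u, m) = 2 + u
P(12, 2) + C = (2 + 12) - 160 = 14 - 160 = -146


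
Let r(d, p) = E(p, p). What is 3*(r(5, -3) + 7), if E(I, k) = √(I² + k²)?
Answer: 21 + 9*√2 ≈ 33.728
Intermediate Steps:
r(d, p) = √2*√(p²) (r(d, p) = √(p² + p²) = √(2*p²) = √2*√(p²))
3*(r(5, -3) + 7) = 3*(√2*√((-3)²) + 7) = 3*(√2*√9 + 7) = 3*(√2*3 + 7) = 3*(3*√2 + 7) = 3*(7 + 3*√2) = 21 + 9*√2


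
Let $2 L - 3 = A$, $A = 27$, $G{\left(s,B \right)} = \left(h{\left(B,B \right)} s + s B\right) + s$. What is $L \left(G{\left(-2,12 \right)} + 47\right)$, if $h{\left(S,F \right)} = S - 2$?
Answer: $15$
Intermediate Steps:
$h{\left(S,F \right)} = -2 + S$
$G{\left(s,B \right)} = s + B s + s \left(-2 + B\right)$ ($G{\left(s,B \right)} = \left(\left(-2 + B\right) s + s B\right) + s = \left(s \left(-2 + B\right) + B s\right) + s = \left(B s + s \left(-2 + B\right)\right) + s = s + B s + s \left(-2 + B\right)$)
$L = 15$ ($L = \frac{3}{2} + \frac{1}{2} \cdot 27 = \frac{3}{2} + \frac{27}{2} = 15$)
$L \left(G{\left(-2,12 \right)} + 47\right) = 15 \left(- 2 \left(-1 + 2 \cdot 12\right) + 47\right) = 15 \left(- 2 \left(-1 + 24\right) + 47\right) = 15 \left(\left(-2\right) 23 + 47\right) = 15 \left(-46 + 47\right) = 15 \cdot 1 = 15$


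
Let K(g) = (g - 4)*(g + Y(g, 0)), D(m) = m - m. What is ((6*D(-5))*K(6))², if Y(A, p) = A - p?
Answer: 0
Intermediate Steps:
D(m) = 0
K(g) = 2*g*(-4 + g) (K(g) = (g - 4)*(g + (g - 1*0)) = (-4 + g)*(g + (g + 0)) = (-4 + g)*(g + g) = (-4 + g)*(2*g) = 2*g*(-4 + g))
((6*D(-5))*K(6))² = ((6*0)*(2*6*(-4 + 6)))² = (0*(2*6*2))² = (0*24)² = 0² = 0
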